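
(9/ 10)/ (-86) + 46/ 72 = 1216/ 1935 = 0.63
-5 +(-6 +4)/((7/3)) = -41/7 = -5.86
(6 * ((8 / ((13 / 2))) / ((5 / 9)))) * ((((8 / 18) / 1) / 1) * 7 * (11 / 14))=2112 / 65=32.49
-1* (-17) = 17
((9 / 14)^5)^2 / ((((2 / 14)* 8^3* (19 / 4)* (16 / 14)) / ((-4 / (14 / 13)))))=-45328197213 / 401981326229504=-0.00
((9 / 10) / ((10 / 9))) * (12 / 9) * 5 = 27 / 5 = 5.40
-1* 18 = -18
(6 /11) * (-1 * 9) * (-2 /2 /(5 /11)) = 54 /5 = 10.80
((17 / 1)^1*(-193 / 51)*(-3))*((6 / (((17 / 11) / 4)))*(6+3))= 458568 / 17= 26974.59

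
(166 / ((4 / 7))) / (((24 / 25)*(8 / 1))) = 14525 / 384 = 37.83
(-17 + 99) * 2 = 164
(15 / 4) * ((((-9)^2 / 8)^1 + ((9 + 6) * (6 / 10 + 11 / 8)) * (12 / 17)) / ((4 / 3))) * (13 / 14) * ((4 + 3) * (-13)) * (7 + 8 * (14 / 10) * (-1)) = 134822961 / 4352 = 30979.54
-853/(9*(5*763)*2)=-853/68670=-0.01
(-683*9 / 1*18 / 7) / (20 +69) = -110646 / 623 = -177.60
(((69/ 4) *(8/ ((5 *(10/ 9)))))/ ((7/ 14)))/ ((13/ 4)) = 4968/ 325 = 15.29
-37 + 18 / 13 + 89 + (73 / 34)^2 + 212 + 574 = 12683549 / 15028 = 843.99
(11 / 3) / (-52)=-11 / 156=-0.07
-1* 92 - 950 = -1042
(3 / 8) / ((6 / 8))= 1 / 2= 0.50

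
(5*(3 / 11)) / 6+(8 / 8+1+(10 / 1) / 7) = 563 / 154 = 3.66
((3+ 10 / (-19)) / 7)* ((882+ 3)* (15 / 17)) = 623925 / 2261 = 275.95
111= 111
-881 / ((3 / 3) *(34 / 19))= -16739 / 34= -492.32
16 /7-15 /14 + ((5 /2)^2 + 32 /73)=16153 /2044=7.90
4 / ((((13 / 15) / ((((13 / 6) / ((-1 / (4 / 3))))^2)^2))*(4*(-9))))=-175760 / 19683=-8.93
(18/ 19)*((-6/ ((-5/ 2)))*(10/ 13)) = 432/ 247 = 1.75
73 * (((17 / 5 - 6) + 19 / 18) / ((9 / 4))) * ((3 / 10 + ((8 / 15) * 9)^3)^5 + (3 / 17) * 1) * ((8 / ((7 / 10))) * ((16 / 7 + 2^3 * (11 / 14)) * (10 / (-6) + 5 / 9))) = 7532800035067445867637873752 / 82364501953125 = 91456875916696.33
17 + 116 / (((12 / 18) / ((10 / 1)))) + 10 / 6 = 5276 / 3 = 1758.67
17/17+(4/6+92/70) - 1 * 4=-107/105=-1.02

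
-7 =-7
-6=-6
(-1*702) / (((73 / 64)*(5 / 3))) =-134784 / 365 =-369.27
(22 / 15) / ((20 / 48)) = 88 / 25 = 3.52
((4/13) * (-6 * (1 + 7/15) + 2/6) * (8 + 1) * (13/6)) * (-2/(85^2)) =508/36125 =0.01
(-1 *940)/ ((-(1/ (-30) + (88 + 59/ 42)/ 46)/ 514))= 1555775200/ 6151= 252930.45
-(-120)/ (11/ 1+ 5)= 15/ 2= 7.50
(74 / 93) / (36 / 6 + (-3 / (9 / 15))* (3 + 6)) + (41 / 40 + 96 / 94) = 2.03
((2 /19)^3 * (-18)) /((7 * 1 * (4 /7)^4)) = -3087 /109744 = -0.03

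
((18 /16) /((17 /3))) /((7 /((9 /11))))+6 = 63075 /10472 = 6.02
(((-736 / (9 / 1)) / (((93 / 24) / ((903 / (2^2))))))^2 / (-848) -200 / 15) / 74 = -6137830892 / 16960689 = -361.89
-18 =-18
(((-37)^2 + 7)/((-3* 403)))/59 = -1376/71331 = -0.02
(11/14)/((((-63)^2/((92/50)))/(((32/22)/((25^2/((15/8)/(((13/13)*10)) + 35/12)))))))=3427/1302328125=0.00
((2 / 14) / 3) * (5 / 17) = 5 / 357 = 0.01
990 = 990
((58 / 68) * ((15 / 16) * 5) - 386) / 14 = -29687 / 1088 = -27.29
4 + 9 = 13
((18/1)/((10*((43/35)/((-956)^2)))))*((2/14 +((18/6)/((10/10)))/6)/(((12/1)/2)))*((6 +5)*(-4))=-271438992/43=-6312534.70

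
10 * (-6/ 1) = -60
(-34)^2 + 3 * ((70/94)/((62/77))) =3376669/2914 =1158.77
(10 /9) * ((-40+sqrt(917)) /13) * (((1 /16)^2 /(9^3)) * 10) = -125 /682344+25 * sqrt(917) /5458752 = -0.00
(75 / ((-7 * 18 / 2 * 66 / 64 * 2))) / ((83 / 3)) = -400 / 19173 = -0.02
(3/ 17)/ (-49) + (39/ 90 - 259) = -6461671/ 24990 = -258.57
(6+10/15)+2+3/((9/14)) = 40/3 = 13.33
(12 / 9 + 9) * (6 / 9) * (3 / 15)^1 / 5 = 62 / 225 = 0.28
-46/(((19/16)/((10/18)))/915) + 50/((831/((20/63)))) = -19586983400/994707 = -19691.21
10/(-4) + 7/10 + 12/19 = -111/95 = -1.17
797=797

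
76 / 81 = 0.94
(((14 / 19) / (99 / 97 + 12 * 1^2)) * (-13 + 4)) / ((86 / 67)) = -136479 / 343957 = -0.40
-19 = -19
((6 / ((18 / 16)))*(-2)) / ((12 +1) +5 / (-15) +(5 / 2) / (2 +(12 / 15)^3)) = -20096 / 25739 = -0.78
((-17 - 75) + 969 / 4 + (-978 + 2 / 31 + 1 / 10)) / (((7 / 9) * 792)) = -513103 / 381920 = -1.34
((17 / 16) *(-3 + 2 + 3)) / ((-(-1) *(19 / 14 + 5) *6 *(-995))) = -119 / 2125320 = -0.00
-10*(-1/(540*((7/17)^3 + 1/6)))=4913/62739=0.08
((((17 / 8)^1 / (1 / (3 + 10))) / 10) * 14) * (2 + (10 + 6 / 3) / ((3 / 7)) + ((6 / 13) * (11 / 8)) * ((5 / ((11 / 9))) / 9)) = 37485 / 32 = 1171.41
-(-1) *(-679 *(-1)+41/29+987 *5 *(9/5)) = 277339/29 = 9563.41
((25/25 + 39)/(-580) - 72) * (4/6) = -48.05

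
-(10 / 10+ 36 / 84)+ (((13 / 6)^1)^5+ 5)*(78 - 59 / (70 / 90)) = 2024945 / 18144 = 111.60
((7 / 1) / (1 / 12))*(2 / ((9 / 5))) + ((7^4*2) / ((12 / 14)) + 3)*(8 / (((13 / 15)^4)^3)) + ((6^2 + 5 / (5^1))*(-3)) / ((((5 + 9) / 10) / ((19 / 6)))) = 244208864998563563375 / 978519575144202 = 249569.73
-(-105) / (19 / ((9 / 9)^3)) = 105 / 19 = 5.53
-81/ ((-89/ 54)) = 4374/ 89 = 49.15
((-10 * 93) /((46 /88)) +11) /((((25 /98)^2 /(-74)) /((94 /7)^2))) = 5211774708448 /14375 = 362558240.59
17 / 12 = 1.42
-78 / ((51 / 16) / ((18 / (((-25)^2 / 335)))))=-501696 / 2125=-236.09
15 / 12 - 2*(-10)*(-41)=-3275 / 4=-818.75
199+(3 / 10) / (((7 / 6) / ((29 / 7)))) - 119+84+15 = 44116 / 245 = 180.07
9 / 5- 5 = -16 / 5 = -3.20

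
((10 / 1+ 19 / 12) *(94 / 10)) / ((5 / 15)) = 6533 / 20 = 326.65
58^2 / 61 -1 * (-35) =5499 / 61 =90.15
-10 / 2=-5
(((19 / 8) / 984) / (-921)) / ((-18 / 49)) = 931 / 130502016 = 0.00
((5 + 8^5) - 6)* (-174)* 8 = -45611664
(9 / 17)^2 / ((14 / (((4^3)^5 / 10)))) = 21743271936 / 10115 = 2149606.72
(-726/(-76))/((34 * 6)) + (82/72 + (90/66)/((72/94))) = 2.97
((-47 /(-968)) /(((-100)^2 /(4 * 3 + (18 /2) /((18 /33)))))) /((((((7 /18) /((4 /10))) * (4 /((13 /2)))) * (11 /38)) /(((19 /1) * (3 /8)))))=339458769 /59628800000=0.01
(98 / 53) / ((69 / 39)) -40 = -47486 / 1219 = -38.95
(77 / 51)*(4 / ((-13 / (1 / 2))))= -154 / 663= -0.23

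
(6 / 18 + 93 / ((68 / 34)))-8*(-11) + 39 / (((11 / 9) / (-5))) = -24.71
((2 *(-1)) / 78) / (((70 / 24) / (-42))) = 24 / 65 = 0.37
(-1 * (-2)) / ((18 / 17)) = 17 / 9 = 1.89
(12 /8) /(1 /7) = 21 /2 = 10.50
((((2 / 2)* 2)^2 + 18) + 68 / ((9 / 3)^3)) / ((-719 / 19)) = -12578 / 19413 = -0.65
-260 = -260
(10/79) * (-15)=-150/79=-1.90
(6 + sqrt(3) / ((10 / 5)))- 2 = sqrt(3) / 2 + 4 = 4.87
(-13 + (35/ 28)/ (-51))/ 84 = -2657/ 17136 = -0.16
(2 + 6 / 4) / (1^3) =7 / 2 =3.50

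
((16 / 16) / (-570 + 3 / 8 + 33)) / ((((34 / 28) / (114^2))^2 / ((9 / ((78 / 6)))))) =-29425439232 / 199121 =-147776.67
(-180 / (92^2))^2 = 2025 / 4477456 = 0.00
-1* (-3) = 3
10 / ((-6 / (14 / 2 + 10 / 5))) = -15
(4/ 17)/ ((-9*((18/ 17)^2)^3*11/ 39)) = -18458141/ 280600848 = -0.07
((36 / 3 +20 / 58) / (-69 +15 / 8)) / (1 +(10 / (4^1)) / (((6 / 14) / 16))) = -16 / 8207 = -0.00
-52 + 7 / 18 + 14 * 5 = 331 / 18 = 18.39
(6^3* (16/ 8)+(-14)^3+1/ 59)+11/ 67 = -9138620/ 3953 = -2311.82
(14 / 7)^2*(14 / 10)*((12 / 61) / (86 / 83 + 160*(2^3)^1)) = 4648 / 5404905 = 0.00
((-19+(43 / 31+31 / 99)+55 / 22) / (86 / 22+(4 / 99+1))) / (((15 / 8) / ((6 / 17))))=-363364 / 645575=-0.56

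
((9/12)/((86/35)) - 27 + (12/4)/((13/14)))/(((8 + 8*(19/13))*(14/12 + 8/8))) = -314793/572416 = -0.55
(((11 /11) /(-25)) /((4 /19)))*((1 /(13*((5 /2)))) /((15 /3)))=-19 /16250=-0.00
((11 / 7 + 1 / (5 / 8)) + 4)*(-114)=-817.54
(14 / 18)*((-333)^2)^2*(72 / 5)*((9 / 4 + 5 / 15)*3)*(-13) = -69376121351082 / 5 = -13875224270216.40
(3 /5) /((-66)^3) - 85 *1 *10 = -407286001 /479160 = -850.00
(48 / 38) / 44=6 / 209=0.03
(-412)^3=-69934528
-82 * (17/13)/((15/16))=-114.38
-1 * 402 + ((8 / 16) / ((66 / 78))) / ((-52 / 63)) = -35439 / 88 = -402.72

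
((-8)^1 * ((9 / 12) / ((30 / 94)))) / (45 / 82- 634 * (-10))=-7708 / 2599625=-0.00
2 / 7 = 0.29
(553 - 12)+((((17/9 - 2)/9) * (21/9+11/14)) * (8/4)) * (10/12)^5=7155384641/13226976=540.97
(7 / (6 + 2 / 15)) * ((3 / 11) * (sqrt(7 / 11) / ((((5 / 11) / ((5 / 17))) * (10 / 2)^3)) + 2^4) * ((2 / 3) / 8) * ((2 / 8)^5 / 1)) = 21 * sqrt(77) / 1761689600 + 105 / 259072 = 0.00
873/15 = 291/5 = 58.20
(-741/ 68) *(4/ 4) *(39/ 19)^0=-741/ 68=-10.90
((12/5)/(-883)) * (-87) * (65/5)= 13572/4415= 3.07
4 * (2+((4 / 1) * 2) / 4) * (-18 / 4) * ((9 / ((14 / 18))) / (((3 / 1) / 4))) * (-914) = 7107264 / 7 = 1015323.43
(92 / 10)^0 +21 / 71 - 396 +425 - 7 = 1654 / 71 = 23.30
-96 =-96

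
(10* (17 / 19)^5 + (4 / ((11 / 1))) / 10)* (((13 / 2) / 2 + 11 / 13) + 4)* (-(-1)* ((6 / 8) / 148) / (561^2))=82713190927 / 109951262659421040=0.00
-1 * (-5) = 5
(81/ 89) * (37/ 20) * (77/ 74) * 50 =31185/ 356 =87.60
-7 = -7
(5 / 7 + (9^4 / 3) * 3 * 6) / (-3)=-275567 / 21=-13122.24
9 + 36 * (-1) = -27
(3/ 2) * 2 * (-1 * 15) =-45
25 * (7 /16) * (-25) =-273.44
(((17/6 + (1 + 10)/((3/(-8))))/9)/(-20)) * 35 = 371/72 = 5.15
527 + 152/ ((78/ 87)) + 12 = 9211/ 13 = 708.54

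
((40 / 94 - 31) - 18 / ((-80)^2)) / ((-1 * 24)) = 1532941 / 1203200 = 1.27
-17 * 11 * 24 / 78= -748 / 13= -57.54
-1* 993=-993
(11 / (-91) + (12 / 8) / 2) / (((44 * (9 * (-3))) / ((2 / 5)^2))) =-229 / 2702700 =-0.00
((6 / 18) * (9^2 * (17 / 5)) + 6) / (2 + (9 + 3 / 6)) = 978 / 115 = 8.50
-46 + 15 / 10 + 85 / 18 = -358 / 9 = -39.78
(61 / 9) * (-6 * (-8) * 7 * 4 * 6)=54656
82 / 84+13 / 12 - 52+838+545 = 111977 / 84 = 1333.06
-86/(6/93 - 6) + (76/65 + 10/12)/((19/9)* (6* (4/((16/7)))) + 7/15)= 11838243/812084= 14.58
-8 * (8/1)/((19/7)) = -448/19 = -23.58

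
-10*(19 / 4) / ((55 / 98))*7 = -6517 / 11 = -592.45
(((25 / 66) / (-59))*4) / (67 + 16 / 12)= -10 / 26609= -0.00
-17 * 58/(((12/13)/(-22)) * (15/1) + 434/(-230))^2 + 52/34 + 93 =-1781276007323/29110581737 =-61.19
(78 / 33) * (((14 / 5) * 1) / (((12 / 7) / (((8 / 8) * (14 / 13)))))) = 686 / 165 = 4.16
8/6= 4/3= 1.33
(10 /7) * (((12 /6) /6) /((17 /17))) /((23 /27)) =90 /161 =0.56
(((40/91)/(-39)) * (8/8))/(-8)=5/3549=0.00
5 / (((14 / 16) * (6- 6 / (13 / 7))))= 130 / 63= 2.06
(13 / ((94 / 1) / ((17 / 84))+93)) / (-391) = -1 / 16767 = -0.00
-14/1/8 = -7/4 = -1.75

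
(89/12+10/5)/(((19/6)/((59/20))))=6667/760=8.77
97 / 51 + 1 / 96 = 3121 / 1632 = 1.91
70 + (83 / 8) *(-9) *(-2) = 1027 / 4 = 256.75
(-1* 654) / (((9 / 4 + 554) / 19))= -49704 / 2225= -22.34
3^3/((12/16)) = 36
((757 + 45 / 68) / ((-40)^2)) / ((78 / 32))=51521 / 265200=0.19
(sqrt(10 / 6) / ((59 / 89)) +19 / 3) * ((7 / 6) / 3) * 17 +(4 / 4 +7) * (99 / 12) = 120.75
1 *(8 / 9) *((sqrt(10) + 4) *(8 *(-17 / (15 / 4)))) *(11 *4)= -10159.19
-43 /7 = -6.14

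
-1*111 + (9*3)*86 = 2211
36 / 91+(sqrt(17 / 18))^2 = 1.34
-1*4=-4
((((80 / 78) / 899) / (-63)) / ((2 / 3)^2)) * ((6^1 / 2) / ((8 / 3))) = -15 / 327236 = -0.00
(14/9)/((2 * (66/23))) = 161/594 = 0.27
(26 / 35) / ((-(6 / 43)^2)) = -24037 / 630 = -38.15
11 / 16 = 0.69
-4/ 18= -2/ 9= -0.22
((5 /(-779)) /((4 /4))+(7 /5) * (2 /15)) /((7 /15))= 10531 /27265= 0.39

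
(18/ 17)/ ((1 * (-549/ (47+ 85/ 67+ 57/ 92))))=-301347/ 3196034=-0.09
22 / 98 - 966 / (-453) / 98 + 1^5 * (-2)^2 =31418 / 7399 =4.25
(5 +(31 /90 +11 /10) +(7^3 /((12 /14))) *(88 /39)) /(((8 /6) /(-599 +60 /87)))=-307685283 /754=-408070.67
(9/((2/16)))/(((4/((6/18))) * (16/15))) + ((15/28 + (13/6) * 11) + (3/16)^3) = 2580535/86016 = 30.00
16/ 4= 4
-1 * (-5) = 5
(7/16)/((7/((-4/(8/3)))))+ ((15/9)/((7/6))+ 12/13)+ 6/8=8759/2912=3.01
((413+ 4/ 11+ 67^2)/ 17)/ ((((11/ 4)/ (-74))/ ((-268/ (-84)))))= -24757.75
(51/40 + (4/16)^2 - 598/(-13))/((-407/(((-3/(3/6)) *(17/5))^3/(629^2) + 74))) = -23970910943/2785915000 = -8.60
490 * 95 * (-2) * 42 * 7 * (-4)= 109485600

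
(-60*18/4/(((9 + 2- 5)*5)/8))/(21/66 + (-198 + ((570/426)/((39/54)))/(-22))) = 1462032/4015837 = 0.36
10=10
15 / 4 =3.75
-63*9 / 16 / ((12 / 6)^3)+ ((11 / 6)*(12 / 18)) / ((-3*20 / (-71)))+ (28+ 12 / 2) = 535967 / 17280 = 31.02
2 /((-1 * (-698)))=1 /349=0.00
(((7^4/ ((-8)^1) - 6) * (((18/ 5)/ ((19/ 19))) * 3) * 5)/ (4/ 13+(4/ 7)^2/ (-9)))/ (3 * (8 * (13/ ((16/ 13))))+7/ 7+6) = -379083159/ 1621352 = -233.81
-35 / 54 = -0.65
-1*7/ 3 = -7/ 3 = -2.33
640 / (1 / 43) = 27520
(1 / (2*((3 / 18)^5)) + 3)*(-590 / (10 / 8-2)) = 3060920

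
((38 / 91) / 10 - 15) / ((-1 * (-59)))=-6806 / 26845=-0.25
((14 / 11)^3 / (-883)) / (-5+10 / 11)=2744 / 4807935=0.00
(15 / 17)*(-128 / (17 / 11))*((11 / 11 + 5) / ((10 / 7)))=-306.93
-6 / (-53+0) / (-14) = -0.01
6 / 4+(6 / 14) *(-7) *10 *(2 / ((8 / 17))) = -126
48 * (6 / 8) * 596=21456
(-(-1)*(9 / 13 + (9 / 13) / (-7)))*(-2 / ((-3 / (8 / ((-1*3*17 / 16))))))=-0.99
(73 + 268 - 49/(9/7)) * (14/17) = 249.44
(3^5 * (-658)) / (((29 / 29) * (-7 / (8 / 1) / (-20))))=-3654720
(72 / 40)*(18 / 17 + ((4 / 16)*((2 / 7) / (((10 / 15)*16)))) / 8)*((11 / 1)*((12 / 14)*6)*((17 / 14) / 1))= 57525633 / 439040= 131.03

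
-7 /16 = -0.44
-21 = -21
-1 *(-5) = 5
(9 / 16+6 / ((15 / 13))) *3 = 1383 / 80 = 17.29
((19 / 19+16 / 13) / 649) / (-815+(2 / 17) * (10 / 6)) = -1479 / 350599535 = -0.00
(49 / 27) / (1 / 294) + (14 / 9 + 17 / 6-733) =-3511 / 18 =-195.06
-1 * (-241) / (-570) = -241 / 570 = -0.42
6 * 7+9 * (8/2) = 78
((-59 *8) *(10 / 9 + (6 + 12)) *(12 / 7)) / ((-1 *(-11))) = -324736 / 231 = -1405.78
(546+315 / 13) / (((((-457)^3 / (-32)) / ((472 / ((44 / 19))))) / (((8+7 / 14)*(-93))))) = -420418154016 / 13648490999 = -30.80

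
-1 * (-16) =16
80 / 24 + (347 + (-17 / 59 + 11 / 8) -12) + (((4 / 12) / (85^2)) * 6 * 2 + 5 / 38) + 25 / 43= 2842973800663 / 8358400200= 340.13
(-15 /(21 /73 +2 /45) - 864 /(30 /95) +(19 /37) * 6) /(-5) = 112142913 /201835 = 555.62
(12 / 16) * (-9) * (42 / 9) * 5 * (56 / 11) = -8820 / 11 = -801.82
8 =8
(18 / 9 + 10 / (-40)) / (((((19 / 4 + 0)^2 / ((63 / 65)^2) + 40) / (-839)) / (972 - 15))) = -21948.83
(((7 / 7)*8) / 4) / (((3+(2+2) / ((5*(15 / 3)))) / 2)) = 100 / 79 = 1.27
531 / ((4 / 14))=3717 / 2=1858.50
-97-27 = -124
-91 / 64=-1.42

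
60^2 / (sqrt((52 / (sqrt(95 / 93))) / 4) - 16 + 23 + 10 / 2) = 3600 / ((95* sqrt(13))* 93^(1 / 4)* 95^(3 / 4) / 9025 + 12) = 230.97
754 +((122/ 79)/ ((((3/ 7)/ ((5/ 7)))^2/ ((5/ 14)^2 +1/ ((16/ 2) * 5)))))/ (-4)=420206501/ 557424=753.84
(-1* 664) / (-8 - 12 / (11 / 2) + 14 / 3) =10956 / 91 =120.40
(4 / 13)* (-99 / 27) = -44 / 39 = -1.13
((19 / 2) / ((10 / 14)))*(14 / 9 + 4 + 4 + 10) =260.09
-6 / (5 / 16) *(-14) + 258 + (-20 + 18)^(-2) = 527.05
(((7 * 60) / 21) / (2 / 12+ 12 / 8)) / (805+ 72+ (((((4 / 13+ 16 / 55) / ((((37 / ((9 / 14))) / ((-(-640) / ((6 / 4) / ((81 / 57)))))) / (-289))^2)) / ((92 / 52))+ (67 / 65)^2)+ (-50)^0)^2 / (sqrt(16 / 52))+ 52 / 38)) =-364024375563333300448020132246509919433258287521282812500 / 10855397925784418089691263929938385040939507504931309844775543634067103630462039+ 2037833497442202885039793281119738273363201539831478972336756595000 * sqrt(13) / 10855397925784418089691263929938385040939507504931309844775543634067103630462039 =0.00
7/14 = 1/2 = 0.50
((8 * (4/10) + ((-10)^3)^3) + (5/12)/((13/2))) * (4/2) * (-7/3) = 2729999991089/585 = 4666666651.43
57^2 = 3249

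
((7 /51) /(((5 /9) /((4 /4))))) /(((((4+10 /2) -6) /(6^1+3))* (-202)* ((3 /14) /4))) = -588 /8585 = -0.07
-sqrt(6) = -2.45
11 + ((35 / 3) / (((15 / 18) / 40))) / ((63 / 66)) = 1793 / 3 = 597.67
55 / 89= 0.62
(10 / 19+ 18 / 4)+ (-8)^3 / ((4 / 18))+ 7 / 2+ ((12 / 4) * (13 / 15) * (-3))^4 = 16696629 / 11875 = 1406.03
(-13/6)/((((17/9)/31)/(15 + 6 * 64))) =-482391/34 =-14187.97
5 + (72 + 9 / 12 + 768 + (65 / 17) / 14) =402707 / 476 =846.02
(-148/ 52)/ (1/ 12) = -444/ 13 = -34.15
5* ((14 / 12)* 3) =35 / 2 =17.50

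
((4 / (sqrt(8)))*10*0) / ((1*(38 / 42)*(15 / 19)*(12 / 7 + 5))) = 0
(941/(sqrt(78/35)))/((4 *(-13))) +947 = 947- 941 *sqrt(2730)/4056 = 934.88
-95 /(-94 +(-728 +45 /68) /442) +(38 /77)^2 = 21080292292 /17044232667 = 1.24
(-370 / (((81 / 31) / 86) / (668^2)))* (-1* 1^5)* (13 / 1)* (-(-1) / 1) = 5722135615040 / 81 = 70643649568.40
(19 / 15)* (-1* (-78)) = 494 / 5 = 98.80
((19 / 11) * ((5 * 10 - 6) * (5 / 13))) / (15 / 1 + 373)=95 / 1261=0.08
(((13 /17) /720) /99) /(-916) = -13 /1109972160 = -0.00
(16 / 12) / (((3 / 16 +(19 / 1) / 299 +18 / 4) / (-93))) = -593216 / 22729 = -26.10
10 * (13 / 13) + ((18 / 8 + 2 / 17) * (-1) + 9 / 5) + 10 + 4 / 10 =6743 / 340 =19.83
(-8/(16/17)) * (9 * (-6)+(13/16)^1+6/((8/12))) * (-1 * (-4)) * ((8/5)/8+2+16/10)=228361/40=5709.02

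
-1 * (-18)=18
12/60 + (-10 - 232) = -1209/5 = -241.80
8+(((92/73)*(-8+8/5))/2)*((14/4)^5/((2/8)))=-3089568/365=-8464.57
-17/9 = -1.89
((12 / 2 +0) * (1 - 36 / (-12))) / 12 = 2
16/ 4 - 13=-9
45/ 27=5/ 3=1.67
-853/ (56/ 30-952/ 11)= 140745/ 13972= 10.07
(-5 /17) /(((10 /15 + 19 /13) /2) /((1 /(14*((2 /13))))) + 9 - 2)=-2535 /80087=-0.03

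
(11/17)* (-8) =-88/17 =-5.18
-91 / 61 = -1.49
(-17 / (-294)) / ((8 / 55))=935 / 2352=0.40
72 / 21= 24 / 7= 3.43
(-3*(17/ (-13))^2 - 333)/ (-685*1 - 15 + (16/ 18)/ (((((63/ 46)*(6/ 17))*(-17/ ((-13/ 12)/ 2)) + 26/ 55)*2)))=33076175796/ 68471804245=0.48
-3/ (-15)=1/ 5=0.20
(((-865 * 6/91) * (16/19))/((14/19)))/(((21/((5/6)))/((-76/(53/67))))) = 176183200/708981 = 248.50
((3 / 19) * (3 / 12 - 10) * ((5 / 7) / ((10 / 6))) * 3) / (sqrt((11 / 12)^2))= -3159 / 1463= -2.16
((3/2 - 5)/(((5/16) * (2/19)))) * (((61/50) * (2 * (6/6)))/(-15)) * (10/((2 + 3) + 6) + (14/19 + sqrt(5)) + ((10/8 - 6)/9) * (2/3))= 2494534/111375 + 32452 * sqrt(5)/1875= 61.10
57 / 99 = 0.58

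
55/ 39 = 1.41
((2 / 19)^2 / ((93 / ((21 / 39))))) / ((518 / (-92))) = -184 / 16148613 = -0.00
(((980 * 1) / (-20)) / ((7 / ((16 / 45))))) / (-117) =112 / 5265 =0.02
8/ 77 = 0.10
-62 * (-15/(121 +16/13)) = 7.61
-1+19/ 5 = 14/ 5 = 2.80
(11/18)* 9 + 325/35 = 14.79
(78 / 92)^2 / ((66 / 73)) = 37011 / 46552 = 0.80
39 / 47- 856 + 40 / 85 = -682905 / 799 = -854.70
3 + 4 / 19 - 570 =-10769 / 19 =-566.79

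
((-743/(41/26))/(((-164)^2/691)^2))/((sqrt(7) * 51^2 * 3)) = -4611988979 * sqrt(7)/810007239017088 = -0.00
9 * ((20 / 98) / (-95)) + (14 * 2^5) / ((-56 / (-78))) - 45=539031 / 931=578.98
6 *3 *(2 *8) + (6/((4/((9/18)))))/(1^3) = 1155/4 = 288.75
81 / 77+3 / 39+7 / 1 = 8137 / 1001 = 8.13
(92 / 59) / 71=92 / 4189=0.02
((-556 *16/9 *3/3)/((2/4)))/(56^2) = -278/441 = -0.63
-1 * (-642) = 642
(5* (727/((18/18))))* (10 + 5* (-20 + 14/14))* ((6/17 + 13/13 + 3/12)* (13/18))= -25753975/72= -357694.10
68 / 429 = 0.16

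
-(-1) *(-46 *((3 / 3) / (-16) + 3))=-1081 / 8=-135.12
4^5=1024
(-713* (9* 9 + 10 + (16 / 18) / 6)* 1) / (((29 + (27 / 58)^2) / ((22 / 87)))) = -407088776 / 723735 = -562.48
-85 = -85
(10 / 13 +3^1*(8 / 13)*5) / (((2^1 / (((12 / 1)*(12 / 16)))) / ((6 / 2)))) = 135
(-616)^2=379456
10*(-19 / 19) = -10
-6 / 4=-3 / 2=-1.50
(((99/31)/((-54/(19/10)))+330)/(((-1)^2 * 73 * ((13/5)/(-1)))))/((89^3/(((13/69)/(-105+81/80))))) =12271820/2747236472913951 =0.00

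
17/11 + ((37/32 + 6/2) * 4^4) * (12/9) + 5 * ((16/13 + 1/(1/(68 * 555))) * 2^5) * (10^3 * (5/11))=1177527009271/429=2744818203.43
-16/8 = -2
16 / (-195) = -16 / 195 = -0.08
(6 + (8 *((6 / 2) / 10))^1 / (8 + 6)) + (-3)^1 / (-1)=321 / 35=9.17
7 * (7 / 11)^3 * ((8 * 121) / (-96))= -2401 / 132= -18.19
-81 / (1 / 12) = -972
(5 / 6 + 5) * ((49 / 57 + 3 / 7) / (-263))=-1285 / 44973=-0.03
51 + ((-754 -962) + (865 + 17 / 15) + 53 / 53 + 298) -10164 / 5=-2532.67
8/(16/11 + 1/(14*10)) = 12320/2251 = 5.47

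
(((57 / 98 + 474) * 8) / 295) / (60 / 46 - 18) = -356569 / 462560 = -0.77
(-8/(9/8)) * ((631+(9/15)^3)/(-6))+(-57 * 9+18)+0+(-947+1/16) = -37466801/54000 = -693.83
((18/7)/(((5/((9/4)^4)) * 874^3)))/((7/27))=1594323/20936802288640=0.00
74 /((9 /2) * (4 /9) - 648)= -37 /323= -0.11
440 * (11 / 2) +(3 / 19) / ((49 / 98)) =45986 / 19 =2420.32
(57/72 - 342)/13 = -26.25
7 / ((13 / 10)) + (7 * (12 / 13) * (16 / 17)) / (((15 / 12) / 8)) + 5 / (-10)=7447 / 170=43.81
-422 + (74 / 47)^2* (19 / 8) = -1838385 / 4418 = -416.11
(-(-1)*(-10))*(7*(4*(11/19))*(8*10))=-246400/19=-12968.42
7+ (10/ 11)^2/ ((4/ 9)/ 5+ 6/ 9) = 8.09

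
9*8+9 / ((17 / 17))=81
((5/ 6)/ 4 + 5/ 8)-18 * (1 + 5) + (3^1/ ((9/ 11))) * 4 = -185/ 2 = -92.50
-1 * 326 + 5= -321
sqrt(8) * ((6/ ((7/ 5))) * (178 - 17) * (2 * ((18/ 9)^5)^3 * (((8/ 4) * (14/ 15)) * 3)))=716245723.38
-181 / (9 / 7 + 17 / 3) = -3801 / 146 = -26.03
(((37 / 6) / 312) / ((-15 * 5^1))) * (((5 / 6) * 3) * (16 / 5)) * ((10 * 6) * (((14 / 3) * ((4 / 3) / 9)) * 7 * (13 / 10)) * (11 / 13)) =-159544 / 236925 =-0.67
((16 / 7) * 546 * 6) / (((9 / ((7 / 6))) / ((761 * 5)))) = 3693386.67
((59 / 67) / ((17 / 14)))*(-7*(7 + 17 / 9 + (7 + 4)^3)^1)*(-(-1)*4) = -278900552 / 10251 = -27207.16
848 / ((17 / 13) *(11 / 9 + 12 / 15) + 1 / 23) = 438840 / 1391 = 315.49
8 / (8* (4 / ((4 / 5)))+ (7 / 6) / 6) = 288 / 1447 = 0.20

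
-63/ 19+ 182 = 178.68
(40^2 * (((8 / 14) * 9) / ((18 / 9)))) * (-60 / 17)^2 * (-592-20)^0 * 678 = 70295040000 / 2023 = 34747918.93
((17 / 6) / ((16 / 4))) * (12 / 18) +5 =5.47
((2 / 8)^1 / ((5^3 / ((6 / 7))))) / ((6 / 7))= 1 / 500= 0.00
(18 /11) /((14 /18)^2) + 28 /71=118610 /38269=3.10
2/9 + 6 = 56/9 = 6.22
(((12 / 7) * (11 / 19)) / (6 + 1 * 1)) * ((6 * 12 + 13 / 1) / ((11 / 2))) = 2.19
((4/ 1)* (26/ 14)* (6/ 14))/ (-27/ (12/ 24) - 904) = -78/ 23471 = -0.00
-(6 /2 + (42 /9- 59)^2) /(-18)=13298 /81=164.17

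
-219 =-219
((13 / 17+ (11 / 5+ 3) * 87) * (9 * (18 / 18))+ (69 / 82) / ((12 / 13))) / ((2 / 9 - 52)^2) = 9212413743 / 6054309280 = 1.52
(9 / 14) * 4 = 18 / 7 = 2.57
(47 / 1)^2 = 2209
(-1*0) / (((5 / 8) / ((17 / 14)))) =0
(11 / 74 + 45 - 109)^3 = -105488578125 / 405224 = -260321.64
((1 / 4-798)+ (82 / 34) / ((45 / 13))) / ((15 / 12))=-2438983 / 3825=-637.64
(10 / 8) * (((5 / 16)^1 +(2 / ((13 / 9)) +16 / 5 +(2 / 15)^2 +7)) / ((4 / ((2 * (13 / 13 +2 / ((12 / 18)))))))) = 557617 / 18720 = 29.79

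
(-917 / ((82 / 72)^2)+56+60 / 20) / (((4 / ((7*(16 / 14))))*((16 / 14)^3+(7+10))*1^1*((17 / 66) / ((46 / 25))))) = -2268582866088 / 4531597775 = -500.61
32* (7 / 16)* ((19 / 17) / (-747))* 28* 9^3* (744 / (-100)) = 112211568 / 35275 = 3181.05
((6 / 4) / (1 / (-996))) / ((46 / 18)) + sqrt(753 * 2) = -13446 / 23 + sqrt(1506) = -545.80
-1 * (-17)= 17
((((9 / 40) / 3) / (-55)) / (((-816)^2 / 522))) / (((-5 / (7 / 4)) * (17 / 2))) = 609 / 13835008000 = 0.00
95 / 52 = 1.83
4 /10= 2 /5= 0.40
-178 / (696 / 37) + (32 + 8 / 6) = 2769 / 116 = 23.87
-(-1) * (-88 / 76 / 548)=-0.00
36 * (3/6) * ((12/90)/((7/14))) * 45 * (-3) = -648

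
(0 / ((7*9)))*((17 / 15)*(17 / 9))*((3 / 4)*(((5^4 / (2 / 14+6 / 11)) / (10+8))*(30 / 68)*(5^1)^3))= 0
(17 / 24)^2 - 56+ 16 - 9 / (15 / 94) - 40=-391387 / 2880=-135.90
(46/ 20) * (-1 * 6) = -69/ 5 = -13.80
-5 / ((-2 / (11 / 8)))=55 / 16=3.44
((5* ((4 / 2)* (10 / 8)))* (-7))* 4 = -350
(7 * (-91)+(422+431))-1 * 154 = 62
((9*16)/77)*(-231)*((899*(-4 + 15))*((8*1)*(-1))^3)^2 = -11074609524768768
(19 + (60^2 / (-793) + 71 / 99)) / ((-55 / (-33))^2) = 1191536 / 218075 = 5.46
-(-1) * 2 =2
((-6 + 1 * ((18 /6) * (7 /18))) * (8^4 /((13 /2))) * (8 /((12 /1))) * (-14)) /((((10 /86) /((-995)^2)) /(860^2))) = 20943896953520128000 /117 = 179007666269402803.42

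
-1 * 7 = -7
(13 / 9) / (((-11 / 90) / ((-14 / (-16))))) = -455 / 44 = -10.34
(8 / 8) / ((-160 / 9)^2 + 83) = 0.00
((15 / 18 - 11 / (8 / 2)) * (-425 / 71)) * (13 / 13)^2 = 9775 / 852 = 11.47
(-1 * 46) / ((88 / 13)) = -299 / 44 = -6.80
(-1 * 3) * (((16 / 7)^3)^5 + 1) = -3458778756505070757 / 4747561509943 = -728537.96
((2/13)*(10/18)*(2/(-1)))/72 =-5/2106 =-0.00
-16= -16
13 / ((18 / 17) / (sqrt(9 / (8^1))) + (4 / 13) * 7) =341887 / 44476 - 112047 * sqrt(2) / 44476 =4.12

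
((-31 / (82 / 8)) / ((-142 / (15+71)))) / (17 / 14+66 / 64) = 1194368 / 1464233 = 0.82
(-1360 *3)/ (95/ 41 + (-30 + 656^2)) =-167280/ 17642641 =-0.01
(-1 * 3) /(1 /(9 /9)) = -3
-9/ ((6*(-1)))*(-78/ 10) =-117/ 10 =-11.70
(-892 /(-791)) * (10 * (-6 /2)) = -26760 /791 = -33.83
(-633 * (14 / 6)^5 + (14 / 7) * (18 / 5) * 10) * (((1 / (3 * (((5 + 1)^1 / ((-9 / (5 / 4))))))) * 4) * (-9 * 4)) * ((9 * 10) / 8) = -28323560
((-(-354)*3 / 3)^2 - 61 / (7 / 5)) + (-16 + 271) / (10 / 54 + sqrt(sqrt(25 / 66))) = -1673055*sqrt(66) / 176597 + 61965*sqrt(5)*66^(3 / 4) / 176597 + 9034497*sqrt(5)*66^(1 / 4) / 176597 + 154853844029 / 1236179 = 125535.40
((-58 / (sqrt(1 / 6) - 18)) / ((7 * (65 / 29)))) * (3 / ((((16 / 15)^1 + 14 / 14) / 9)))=4698 * sqrt(6) / 189007 + 507384 / 189007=2.75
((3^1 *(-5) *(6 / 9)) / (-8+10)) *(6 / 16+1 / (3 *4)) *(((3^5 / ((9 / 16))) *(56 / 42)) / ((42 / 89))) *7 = -19580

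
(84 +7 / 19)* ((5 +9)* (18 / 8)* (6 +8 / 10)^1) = 1716813 / 95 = 18071.72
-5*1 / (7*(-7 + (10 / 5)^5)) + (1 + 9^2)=2869 / 35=81.97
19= 19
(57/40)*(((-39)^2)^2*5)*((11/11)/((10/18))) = 1186795233/40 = 29669880.82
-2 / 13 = -0.15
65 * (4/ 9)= 260/ 9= 28.89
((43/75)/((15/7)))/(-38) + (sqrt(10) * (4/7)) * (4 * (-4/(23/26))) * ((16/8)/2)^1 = -1664 * sqrt(10)/161 -301/42750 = -32.69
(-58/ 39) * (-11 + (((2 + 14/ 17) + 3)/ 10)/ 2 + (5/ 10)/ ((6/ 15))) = 15544/ 1105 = 14.07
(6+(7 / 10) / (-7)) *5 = 59 / 2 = 29.50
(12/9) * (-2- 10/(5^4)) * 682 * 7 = -12832.51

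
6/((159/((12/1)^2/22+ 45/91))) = 14094/53053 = 0.27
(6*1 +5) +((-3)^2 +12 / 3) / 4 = 57 / 4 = 14.25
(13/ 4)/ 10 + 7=293/ 40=7.32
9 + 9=18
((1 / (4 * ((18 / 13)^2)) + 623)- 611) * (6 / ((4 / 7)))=127.37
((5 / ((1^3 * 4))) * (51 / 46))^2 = 65025 / 33856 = 1.92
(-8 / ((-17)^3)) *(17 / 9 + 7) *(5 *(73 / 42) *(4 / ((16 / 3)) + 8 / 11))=1898000 / 10214127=0.19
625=625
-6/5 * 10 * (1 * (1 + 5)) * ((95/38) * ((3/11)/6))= -90/11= -8.18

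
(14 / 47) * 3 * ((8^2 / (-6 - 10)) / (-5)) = 168 / 235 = 0.71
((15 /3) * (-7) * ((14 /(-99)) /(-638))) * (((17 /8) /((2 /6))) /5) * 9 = -2499 /28072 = -0.09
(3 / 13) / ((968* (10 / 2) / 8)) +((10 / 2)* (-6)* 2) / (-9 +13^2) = -0.37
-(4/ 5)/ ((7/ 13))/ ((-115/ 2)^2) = -0.00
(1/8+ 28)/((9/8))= 25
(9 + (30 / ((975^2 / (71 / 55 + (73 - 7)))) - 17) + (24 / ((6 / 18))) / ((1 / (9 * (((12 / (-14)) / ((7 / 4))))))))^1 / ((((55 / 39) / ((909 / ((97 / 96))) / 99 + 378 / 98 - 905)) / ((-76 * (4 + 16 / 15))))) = -79255276.50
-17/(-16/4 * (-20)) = -17/80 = -0.21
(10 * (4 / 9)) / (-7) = -40 / 63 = -0.63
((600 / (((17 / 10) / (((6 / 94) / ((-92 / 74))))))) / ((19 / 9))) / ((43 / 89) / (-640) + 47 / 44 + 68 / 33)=-2.74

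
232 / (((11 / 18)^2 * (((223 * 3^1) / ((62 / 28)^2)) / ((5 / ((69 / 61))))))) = 20.13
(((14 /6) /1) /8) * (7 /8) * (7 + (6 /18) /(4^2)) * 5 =8.96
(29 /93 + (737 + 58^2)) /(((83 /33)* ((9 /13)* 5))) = 54543346 /115785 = 471.07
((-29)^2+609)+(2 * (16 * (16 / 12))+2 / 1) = 4484 / 3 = 1494.67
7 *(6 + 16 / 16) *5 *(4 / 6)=490 / 3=163.33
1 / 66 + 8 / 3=59 / 22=2.68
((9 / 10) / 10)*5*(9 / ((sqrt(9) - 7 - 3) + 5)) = -81 / 40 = -2.02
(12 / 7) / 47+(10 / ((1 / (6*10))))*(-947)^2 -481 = 177029938363 / 329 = 538084919.04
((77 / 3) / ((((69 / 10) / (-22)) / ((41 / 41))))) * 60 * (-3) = 338800 / 23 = 14730.43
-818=-818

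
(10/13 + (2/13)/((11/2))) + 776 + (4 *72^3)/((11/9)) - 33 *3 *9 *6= 174026668/143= 1216969.71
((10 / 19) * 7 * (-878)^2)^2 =2911884493134400 / 361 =8066162030843.21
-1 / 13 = -0.08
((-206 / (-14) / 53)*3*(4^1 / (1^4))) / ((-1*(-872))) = 309 / 80878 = 0.00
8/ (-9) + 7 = 55/ 9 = 6.11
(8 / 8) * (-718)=-718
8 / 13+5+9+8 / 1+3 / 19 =5625 / 247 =22.77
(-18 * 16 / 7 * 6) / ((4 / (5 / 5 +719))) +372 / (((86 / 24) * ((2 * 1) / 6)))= -44122.84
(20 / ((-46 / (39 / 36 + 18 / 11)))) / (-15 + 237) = -1795 / 336996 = -0.01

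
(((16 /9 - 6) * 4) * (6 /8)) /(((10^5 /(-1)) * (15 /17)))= 323 /2250000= 0.00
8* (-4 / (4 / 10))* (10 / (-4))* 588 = 117600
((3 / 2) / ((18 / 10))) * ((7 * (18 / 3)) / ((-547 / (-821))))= 28735 / 547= 52.53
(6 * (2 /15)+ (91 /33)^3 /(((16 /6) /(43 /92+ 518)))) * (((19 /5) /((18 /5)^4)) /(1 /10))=426925681824875 /462762761472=922.56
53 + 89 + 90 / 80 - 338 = -1559 / 8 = -194.88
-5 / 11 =-0.45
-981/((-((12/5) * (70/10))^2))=2725/784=3.48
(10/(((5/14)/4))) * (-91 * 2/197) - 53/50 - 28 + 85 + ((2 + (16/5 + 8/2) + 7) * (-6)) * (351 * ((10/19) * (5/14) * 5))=-42069071903/1310050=-32112.57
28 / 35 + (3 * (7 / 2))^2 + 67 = 3561 / 20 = 178.05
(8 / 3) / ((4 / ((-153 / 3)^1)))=-34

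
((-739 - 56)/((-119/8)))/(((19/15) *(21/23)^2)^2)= 47.93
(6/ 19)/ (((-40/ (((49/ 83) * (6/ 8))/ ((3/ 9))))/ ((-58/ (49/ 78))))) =0.97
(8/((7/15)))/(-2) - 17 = -179/7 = -25.57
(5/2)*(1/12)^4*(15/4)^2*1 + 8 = 589949/73728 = 8.00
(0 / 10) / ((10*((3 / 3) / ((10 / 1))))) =0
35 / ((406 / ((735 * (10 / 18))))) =6125 / 174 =35.20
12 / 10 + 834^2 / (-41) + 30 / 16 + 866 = -26396957 / 1640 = -16095.71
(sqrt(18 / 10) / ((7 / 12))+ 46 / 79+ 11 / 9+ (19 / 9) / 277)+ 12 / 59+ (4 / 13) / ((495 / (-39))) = 424202132 / 213031005+ 36 * sqrt(5) / 35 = 4.29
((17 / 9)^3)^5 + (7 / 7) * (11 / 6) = 5725601037170645299 / 411782264189298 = 13904.44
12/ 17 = 0.71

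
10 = 10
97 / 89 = 1.09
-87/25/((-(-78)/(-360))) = 1044/65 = 16.06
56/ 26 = 28/ 13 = 2.15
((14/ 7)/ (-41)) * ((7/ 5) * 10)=-0.68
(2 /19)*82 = 164 /19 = 8.63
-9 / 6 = -3 / 2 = -1.50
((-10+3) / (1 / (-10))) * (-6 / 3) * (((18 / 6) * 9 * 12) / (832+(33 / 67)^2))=-203621040 / 3735937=-54.50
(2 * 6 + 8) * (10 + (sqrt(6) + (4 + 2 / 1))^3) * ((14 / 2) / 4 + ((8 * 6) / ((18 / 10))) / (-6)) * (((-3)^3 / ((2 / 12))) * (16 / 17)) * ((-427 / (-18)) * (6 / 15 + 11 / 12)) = 497359352 * sqrt(6) / 17 + 4371526936 / 51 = 157379545.68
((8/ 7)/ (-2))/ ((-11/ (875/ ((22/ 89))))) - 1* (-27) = 25517/ 121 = 210.88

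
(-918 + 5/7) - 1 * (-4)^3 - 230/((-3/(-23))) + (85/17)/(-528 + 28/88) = -637905251/243789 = -2616.63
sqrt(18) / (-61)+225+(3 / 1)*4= 237-3*sqrt(2) / 61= 236.93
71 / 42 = 1.69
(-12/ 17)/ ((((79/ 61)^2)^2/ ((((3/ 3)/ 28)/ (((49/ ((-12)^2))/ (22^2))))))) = -12.75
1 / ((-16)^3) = -1 / 4096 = -0.00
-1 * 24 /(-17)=24 /17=1.41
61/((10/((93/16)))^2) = 527589/25600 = 20.61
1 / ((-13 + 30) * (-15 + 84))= 1 / 1173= 0.00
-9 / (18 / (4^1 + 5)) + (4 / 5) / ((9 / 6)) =-119 / 30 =-3.97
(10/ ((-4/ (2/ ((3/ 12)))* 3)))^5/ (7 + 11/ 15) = -4000000/ 2349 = -1702.85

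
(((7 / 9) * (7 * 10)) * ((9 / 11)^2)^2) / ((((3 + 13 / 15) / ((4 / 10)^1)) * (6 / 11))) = 178605 / 38599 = 4.63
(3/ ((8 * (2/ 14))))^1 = 21/ 8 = 2.62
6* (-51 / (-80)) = 153 / 40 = 3.82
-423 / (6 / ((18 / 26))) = -1269 / 26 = -48.81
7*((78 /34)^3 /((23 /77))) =31972941 /112999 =282.95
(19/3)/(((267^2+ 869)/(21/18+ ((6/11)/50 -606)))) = -18961183/357182100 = -0.05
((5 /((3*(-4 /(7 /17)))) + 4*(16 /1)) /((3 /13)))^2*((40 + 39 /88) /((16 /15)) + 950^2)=36411912701782100665 /527357952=69045915708.09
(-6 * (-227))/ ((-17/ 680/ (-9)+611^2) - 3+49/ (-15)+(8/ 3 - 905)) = 98064/ 26813693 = 0.00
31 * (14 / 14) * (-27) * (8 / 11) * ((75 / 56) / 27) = -2325 / 77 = -30.19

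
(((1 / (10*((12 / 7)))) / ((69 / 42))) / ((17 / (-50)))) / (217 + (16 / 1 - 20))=-245 / 499698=-0.00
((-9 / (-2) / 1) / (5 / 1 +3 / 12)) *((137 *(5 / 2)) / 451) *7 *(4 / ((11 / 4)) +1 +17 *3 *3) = 3514050 / 4961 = 708.34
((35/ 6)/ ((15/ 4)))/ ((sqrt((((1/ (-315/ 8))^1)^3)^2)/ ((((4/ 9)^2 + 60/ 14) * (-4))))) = -54494125/ 32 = -1702941.41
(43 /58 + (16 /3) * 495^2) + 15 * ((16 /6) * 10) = 75817643 /58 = 1307200.74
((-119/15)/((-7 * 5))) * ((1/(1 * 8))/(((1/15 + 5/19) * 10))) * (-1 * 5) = -0.04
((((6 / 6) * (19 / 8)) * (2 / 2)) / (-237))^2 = 361 / 3594816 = 0.00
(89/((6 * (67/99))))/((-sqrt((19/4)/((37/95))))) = -2937 * sqrt(185)/6365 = -6.28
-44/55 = -4/5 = -0.80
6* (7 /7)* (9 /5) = 54 /5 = 10.80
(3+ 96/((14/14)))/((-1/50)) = -4950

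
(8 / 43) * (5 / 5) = 8 / 43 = 0.19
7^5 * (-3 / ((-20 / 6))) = 151263 / 10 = 15126.30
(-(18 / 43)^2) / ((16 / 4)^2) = -81 / 7396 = -0.01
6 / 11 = 0.55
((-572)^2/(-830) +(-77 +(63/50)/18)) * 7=-27372513/8300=-3297.89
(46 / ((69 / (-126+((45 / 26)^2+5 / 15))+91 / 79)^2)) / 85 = 17767751313855694 / 11406225333650485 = 1.56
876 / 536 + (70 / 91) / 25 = 14503 / 8710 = 1.67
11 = 11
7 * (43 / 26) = 301 / 26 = 11.58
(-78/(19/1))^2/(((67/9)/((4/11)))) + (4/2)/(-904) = 98732791/120257764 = 0.82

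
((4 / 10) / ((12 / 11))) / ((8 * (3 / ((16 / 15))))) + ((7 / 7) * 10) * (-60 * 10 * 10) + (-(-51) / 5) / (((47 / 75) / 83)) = -1860640358 / 31725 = -58649.03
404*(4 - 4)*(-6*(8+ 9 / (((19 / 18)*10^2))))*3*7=0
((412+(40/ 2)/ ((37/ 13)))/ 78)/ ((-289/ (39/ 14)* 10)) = -114/ 22015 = -0.01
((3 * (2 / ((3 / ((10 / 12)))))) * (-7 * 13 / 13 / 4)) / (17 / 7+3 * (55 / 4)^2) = -980 / 191391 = -0.01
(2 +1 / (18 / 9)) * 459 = 2295 / 2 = 1147.50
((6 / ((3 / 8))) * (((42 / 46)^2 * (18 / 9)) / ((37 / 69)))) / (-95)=-42336 / 80845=-0.52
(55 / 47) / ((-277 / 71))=-3905 / 13019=-0.30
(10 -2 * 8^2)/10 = -59/5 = -11.80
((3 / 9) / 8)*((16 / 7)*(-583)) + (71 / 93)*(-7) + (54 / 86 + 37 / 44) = -73161371 / 1231692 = -59.40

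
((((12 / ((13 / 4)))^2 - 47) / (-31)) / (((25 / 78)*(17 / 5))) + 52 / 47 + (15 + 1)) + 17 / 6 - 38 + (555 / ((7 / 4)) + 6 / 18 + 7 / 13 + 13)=21228565541 / 67619370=313.94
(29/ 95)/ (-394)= -29/ 37430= -0.00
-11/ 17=-0.65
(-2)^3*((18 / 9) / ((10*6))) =-4 / 15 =-0.27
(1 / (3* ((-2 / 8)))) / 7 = -4 / 21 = -0.19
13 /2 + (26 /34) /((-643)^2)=91372255 /14057266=6.50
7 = 7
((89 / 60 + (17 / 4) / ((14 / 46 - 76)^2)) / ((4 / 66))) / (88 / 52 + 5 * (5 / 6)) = 28946893404 / 6926020085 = 4.18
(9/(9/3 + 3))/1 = 3/2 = 1.50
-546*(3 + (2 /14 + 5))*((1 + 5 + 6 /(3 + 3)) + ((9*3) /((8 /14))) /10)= -1042587 /20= -52129.35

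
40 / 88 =5 / 11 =0.45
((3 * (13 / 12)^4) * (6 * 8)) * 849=8082763 / 48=168390.90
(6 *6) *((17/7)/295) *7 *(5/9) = 68/59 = 1.15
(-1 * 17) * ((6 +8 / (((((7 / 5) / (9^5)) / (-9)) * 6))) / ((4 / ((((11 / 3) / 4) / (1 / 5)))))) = 552101605 / 56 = 9858957.23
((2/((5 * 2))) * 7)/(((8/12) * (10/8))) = 42/25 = 1.68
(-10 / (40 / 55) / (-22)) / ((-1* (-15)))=1 / 24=0.04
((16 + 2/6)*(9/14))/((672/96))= 3/2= 1.50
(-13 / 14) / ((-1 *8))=13 / 112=0.12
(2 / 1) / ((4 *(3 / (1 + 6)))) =7 / 6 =1.17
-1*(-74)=74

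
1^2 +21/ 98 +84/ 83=2587/ 1162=2.23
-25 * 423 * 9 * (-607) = 57771225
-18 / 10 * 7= -63 / 5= -12.60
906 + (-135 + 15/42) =10799/14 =771.36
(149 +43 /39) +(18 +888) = 41188 /39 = 1056.10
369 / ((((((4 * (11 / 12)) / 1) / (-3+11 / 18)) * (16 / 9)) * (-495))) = 5289 / 19360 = 0.27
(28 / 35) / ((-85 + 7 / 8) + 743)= 32 / 26355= 0.00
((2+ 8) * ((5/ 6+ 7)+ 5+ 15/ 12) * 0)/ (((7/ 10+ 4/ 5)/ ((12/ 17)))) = 0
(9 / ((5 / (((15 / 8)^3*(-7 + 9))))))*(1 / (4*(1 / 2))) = 6075 / 512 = 11.87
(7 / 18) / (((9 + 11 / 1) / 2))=0.04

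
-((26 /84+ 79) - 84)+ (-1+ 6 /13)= 2267 /546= 4.15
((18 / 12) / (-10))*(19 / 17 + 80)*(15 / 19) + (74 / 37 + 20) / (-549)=-6842063 / 709308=-9.65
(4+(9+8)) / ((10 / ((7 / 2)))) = 147 / 20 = 7.35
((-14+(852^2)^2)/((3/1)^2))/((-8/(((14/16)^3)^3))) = -10631896582239473807/4831838208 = -2200383399.56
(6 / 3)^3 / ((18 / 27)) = 12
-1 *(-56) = 56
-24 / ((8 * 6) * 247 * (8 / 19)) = -1 / 208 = -0.00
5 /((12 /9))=3.75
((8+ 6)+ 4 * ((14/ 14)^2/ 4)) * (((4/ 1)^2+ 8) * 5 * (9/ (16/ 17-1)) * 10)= -2754000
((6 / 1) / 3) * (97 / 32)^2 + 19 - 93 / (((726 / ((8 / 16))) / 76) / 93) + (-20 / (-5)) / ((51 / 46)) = -1300843429 / 3159552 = -411.72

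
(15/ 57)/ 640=0.00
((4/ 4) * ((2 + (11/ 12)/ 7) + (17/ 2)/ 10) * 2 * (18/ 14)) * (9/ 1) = 68.99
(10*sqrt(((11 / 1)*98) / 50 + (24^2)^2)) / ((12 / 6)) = sqrt(8294939) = 2880.09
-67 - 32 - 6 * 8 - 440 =-587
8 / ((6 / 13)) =52 / 3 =17.33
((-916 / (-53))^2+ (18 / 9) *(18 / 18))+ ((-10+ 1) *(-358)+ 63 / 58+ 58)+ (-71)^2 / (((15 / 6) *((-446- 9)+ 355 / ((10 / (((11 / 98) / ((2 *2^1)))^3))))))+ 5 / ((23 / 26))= 3679801340798772174023 / 1027014127567971370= 3583.01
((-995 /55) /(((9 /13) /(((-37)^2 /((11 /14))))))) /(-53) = 49582442 /57717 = 859.06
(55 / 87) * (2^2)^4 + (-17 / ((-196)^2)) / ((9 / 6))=161.84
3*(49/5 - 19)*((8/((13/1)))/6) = -184/65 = -2.83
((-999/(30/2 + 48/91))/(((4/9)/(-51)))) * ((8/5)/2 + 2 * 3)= 78818103/1570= 50202.61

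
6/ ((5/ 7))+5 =67/ 5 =13.40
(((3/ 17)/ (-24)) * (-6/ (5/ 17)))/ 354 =1/ 2360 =0.00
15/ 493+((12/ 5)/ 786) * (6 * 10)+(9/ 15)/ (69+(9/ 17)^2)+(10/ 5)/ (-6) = -717923579/ 6465404130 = -0.11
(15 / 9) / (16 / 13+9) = 65 / 399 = 0.16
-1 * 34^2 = -1156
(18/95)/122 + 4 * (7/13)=2.16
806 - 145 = 661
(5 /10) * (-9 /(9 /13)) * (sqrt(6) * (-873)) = 11349 * sqrt(6) /2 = 13899.63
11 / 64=0.17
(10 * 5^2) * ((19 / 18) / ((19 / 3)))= 125 / 3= 41.67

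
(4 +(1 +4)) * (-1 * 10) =-90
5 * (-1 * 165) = -825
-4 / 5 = -0.80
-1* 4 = -4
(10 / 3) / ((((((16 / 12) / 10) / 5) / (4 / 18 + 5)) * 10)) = 1175 / 18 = 65.28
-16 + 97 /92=-1375 /92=-14.95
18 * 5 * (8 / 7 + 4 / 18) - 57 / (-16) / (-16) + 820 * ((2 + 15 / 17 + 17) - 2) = 450445697 / 30464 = 14786.16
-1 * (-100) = 100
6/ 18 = 1/ 3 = 0.33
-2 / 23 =-0.09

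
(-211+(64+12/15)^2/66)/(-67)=40529/18425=2.20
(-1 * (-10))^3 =1000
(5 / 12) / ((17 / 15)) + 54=3697 / 68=54.37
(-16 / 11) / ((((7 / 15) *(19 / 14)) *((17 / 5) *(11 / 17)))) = -2400 / 2299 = -1.04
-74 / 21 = -3.52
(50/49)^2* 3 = 7500/2401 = 3.12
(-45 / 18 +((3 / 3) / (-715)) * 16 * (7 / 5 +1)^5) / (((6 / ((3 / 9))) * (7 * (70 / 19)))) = -363555481 / 39414375000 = -0.01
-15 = -15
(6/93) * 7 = 0.45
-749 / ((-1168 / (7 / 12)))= 5243 / 14016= 0.37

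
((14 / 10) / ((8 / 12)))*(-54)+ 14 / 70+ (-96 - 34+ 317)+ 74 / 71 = 26569 / 355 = 74.84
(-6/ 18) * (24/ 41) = -8/ 41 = -0.20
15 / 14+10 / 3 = 185 / 42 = 4.40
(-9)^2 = 81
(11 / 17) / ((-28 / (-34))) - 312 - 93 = -5659 / 14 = -404.21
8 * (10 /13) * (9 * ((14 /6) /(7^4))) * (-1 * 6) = -1440 /4459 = -0.32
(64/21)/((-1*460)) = -16/2415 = -0.01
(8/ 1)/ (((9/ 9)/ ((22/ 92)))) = 44/ 23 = 1.91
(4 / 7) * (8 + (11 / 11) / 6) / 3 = 14 / 9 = 1.56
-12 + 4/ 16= -47/ 4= -11.75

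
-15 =-15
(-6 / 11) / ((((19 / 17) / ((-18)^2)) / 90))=-2974320 / 209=-14231.20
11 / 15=0.73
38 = 38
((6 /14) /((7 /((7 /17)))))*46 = 138 /119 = 1.16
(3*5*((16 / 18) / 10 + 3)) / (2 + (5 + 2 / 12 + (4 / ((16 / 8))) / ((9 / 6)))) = 278 / 51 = 5.45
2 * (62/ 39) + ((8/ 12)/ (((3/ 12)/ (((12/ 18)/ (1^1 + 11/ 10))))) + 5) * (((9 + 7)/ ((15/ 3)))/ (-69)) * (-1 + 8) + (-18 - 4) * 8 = -4231508/ 24219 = -174.72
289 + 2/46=6648/23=289.04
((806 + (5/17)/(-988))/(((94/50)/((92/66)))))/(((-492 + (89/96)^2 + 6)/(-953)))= 2278886543992320/1941227458313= 1173.94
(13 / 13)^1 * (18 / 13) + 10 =148 / 13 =11.38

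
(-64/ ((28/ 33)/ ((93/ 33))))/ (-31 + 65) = -744/ 119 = -6.25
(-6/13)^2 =36/169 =0.21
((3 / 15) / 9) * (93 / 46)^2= 961 / 10580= 0.09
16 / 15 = 1.07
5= 5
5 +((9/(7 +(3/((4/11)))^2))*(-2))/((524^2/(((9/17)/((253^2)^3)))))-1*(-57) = 5697040890896125071327964/91887756304776210827873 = 62.00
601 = 601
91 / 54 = 1.69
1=1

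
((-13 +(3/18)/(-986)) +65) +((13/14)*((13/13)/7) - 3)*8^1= 8424335/289884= 29.06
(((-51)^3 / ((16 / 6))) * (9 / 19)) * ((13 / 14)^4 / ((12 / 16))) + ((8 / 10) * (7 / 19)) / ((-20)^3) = -21311129345489 / 912380000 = -23357.73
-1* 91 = -91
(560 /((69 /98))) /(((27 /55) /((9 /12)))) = 754600 /621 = 1215.14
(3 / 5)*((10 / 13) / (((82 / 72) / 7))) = 1512 / 533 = 2.84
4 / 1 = 4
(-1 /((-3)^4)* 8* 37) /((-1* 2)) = 148 /81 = 1.83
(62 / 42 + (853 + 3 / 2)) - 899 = -1807 / 42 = -43.02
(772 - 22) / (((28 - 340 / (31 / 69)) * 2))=-11625 / 22592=-0.51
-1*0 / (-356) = 0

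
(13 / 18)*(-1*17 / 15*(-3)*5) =221 / 18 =12.28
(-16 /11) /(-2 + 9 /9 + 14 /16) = 128 /11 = 11.64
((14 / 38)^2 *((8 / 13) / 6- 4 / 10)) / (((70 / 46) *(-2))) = 0.01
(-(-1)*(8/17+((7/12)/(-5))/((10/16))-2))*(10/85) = -4376/21675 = -0.20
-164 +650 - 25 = 461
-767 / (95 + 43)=-767 / 138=-5.56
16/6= 8/3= 2.67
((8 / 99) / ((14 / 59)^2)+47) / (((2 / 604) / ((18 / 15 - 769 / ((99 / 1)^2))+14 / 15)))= 7145361174982 / 237723255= 30057.48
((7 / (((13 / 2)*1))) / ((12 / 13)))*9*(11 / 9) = 77 / 6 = 12.83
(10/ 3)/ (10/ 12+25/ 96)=64/ 21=3.05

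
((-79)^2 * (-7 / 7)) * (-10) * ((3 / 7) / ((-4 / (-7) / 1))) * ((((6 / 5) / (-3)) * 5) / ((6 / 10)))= -156025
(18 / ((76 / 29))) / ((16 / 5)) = 1305 / 608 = 2.15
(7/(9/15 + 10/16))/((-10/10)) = -40/7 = -5.71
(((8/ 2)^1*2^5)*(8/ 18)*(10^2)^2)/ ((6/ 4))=10240000/ 27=379259.26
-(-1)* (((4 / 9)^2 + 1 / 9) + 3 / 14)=593 / 1134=0.52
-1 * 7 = -7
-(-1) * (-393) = -393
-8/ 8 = -1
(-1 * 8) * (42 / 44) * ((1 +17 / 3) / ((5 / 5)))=-560 / 11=-50.91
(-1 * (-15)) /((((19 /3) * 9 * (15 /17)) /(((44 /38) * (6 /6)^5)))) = 374 /1083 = 0.35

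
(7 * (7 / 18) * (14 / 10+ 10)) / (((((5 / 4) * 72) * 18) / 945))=18.10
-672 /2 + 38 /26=-4349 /13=-334.54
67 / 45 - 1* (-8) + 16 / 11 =5417 / 495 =10.94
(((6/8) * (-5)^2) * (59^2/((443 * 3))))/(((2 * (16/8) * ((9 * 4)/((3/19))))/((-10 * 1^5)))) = -435125/808032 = -0.54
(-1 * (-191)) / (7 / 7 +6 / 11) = 2101 / 17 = 123.59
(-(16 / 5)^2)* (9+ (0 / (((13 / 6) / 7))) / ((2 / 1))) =-2304 / 25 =-92.16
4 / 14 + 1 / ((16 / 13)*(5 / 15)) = 305 / 112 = 2.72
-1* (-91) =91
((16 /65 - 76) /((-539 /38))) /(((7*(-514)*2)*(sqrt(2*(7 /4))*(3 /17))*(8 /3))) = -397613*sqrt(14) /1764783020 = -0.00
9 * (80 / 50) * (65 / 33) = 312 / 11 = 28.36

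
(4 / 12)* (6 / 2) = 1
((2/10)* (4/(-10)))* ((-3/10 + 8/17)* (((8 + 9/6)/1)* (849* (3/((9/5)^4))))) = -779665/24786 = -31.46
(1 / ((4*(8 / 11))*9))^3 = 1331 / 23887872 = 0.00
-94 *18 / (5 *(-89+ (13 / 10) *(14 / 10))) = 3.88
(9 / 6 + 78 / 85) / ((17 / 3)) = 1233 / 2890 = 0.43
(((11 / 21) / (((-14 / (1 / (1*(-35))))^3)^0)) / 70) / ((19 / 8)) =44 / 13965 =0.00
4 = 4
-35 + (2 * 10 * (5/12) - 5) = -31.67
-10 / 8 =-5 / 4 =-1.25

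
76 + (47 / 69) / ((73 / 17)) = 383611 / 5037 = 76.16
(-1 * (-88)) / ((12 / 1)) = 22 / 3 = 7.33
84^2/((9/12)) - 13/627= 5898803/627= 9407.98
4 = 4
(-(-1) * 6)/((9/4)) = 8/3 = 2.67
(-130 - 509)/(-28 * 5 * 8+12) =639/1108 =0.58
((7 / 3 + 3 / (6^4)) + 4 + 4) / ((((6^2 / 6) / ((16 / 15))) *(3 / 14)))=8.57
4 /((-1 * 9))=-4 /9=-0.44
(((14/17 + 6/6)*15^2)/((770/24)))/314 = 8370/205513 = 0.04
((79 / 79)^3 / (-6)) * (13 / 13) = -1 / 6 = -0.17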